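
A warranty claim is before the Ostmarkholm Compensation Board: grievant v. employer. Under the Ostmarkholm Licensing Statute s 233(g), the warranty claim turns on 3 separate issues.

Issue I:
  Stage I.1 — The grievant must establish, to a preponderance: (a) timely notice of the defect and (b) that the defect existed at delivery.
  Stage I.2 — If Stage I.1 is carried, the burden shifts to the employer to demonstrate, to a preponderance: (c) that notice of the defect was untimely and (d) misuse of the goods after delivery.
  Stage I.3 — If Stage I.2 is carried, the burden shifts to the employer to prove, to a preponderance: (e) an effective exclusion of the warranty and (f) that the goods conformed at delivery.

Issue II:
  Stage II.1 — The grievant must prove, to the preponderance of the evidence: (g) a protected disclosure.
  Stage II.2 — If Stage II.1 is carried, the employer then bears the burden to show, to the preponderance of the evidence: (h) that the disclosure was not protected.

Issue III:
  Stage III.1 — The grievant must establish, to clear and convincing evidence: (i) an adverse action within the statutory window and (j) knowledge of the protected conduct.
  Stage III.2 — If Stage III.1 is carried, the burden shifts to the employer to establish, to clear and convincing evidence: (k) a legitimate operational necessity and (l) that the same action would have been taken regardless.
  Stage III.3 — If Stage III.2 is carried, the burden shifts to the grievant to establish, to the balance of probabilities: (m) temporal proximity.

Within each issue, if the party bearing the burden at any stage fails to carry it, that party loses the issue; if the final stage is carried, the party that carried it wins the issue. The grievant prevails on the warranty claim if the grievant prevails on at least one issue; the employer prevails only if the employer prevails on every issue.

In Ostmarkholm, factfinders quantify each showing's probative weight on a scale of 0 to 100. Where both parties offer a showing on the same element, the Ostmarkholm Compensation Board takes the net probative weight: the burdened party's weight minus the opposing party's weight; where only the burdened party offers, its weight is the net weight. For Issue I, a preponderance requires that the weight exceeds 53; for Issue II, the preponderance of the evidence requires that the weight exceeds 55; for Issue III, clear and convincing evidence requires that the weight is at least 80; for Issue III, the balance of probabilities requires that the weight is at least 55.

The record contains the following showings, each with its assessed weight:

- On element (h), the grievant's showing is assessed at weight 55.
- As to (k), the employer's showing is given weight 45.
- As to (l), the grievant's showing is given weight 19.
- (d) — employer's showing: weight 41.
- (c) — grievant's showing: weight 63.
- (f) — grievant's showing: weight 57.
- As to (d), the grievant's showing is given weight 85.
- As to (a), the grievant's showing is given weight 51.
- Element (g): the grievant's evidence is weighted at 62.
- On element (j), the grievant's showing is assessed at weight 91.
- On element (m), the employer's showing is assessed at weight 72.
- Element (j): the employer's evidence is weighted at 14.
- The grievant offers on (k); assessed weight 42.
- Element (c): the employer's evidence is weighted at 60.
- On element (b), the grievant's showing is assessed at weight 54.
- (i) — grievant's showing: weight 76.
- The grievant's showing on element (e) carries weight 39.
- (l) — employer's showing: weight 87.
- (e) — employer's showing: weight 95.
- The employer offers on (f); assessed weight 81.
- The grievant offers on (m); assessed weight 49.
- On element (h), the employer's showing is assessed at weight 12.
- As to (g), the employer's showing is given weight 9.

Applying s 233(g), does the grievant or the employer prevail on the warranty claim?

— Issue I —
Stage I.1 (grievant, a preponderance, weight exceeds 53): (a) 51 ≤ 53 — fails; (b) 54 > 53 — meets.
  Not every element is met, so the grievant fails to carry Stage I.1.
The employer prevails on this issue.
— Issue II —
Stage II.1 — burden on grievant; standard: the preponderance of the evidence (weight exceeds 55).
    (g): 62 − 9 = 53 ≤ 55 [not met]
  Not every element is met, so the grievant fails to carry Stage II.1.
So the employer prevails on this issue.
— Issue III —
At Stage III.1 the grievant must meet clear and convincing evidence (weight is at least 80): on (i) the weight is 76, which does not reach 80, so (i) does not meet the standard; on (j) the weight is 91 less the opposing 14 gives net 77, which does not reach 80, so (j) does not meet the standard.
  Stage III.1 not carried; the grievant fails its burden.
The analysis ends at Stage III.1; the employer prevails on this issue.
Per-issue: Issue I → employer; Issue II → employer; Issue III → employer. The grievant must prevail on at least one issue; overall, the employer prevails.

employer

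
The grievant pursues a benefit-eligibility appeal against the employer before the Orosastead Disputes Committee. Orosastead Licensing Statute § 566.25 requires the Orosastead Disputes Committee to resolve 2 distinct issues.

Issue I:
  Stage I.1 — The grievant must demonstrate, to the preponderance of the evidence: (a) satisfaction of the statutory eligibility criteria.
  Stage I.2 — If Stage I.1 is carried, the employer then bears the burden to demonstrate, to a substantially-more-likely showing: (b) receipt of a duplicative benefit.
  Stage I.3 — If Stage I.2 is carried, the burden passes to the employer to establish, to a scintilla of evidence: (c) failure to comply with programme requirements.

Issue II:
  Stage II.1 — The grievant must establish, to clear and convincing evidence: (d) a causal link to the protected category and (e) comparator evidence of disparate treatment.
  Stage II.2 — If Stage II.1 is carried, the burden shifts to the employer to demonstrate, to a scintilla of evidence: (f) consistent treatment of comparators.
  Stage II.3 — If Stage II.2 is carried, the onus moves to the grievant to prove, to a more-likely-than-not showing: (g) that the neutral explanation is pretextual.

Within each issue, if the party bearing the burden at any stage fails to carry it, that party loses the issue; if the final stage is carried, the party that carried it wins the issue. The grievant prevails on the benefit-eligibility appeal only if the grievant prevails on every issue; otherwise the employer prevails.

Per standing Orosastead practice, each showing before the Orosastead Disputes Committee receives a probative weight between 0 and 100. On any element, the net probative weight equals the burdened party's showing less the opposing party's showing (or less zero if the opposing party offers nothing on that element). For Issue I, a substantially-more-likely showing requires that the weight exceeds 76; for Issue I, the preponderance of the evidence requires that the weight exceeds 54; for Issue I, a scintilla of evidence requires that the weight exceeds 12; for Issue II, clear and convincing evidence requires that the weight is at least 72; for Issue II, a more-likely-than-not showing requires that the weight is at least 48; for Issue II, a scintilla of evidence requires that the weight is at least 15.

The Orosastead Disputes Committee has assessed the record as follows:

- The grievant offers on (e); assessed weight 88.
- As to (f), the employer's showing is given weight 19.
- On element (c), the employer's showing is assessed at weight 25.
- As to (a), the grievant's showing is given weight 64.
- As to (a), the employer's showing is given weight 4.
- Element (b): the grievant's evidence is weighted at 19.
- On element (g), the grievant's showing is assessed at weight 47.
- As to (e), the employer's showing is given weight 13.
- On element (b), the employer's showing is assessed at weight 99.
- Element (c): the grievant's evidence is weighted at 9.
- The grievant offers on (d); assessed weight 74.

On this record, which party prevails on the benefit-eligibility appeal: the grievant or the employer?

— Issue I —
Stage I.1 (grievant, the preponderance of the evidence, weight exceeds 54): (a) net 64−4=60 > 54 — meets.
  Stage I.1 carried; the burden shifts to the employer.
Stage I.2 (employer, a substantially-more-likely showing, weight exceeds 76): (b) net 99−19=80 > 76 — meets.
  Stage I.2 carried; the burden remains with the employer.
Stage I.3 (employer, a scintilla of evidence, weight exceeds 12): (c) net 25−9=16 > 12 — meets.
  Stage I.3 carried; the final stage is satisfied.
All stages carried — the employer prevails on this issue.
— Issue II —
Stage II.1 — burden on grievant; standard: clear and convincing evidence (weight is at least 72).
    (d): 74 ≥ 72 [met]
    (e): 88 − 13 = 75 ≥ 72 [met]
  All elements met. The burden passes to the employer.
Stage II.2 — burden on employer; standard: a scintilla of evidence (weight is at least 15).
    (f): 19 ≥ 15 [met]
  Stage II.2 is satisfied; the onus moves to the grievant.
Stage II.3 — burden on grievant; standard: a more-likely-than-not showing (weight is at least 48).
    (g): 47 < 48 [not met]
  Not every element is met, so the grievant fails to carry Stage II.3.
The analysis ends at Stage II.3; the employer prevails on this issue.
Per-issue: Issue I → employer; Issue II → employer. The grievant must prevail on every issue; overall, the employer prevails.

employer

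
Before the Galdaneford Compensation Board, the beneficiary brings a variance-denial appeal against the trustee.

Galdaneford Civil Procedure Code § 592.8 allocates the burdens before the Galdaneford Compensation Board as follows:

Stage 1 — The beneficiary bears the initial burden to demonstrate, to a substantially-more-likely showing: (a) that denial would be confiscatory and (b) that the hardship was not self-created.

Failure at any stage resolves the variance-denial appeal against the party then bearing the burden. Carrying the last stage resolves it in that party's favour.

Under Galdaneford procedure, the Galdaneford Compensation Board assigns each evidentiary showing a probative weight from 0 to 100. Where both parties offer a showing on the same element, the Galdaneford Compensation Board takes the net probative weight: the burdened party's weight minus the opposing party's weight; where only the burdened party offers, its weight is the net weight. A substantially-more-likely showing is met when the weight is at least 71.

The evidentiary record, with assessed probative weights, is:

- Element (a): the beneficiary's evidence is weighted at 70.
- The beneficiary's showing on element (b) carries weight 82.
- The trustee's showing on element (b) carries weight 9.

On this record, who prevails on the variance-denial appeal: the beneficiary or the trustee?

trustee

Stage 1 — burden on beneficiary; standard: a substantially-more-likely showing (weight is at least 71).
    (a): 70 < 71 [not met]
    (b): 82 − 9 = 73 ≥ 71 [met]
  Not every element is met, so the beneficiary fails to carry Stage 1.
So the trustee prevails.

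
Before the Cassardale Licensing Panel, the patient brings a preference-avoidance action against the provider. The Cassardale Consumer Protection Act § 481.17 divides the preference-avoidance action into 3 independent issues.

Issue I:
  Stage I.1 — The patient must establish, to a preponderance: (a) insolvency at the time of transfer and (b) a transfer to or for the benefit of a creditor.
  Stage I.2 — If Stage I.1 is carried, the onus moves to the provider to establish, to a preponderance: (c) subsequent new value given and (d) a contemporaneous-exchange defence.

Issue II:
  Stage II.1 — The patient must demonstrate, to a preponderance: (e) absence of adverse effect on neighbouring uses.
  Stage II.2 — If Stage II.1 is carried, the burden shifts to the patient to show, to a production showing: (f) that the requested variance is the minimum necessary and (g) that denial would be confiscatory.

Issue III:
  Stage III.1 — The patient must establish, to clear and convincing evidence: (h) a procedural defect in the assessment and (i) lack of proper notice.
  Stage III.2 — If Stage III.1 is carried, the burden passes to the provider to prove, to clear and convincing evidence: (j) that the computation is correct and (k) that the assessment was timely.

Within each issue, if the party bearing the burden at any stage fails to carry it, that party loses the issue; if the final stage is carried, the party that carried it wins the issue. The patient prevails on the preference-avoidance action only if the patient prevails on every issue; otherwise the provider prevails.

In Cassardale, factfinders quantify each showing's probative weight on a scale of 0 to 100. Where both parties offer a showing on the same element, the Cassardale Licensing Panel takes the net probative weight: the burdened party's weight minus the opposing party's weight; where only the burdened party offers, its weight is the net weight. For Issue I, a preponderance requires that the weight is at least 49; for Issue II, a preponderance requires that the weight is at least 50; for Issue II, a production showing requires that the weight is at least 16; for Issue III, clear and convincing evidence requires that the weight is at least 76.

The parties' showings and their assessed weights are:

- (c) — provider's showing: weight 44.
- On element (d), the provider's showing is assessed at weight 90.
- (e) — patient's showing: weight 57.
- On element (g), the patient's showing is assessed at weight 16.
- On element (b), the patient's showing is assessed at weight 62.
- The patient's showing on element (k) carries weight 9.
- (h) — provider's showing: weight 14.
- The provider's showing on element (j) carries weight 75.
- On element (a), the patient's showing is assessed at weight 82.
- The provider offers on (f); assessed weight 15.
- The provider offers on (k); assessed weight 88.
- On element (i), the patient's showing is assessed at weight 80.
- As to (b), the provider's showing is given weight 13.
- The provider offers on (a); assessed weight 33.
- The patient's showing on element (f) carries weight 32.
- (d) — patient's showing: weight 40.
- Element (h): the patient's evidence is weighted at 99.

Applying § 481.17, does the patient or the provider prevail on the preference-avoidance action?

— Issue I —
Stage I.1 (patient, a preponderance, weight is at least 49): (a) net 82−33=49 ≥ 49 — meets; (b) net 62−13=49 ≥ 49 — meets.
  Stage I.1 is satisfied; the onus moves to the provider.
Stage I.2 (provider, a preponderance, weight is at least 49): (c) 44 < 49 — fails; (d) net 90−40=50 ≥ 49 — meets.
  Not every element is met, so the provider fails to carry Stage I.2.
The analysis ends at Stage I.2; the patient prevails on this issue.
— Issue II —
Stage II.1 (patient, a preponderance, weight is at least 50): (e) 57 ≥ 50 — meets.
  Stage II.1 is satisfied; the patient continues to bear the burden.
Stage II.2 (patient, a production showing, weight is at least 16): (f) net 32−15=17 ≥ 16 — meets; (g) 16 ≥ 16 — meets.
  Stage II.2 carried; the final stage is satisfied.
Every stage carried; the patient prevails on this issue.
— Issue III —
Stage III.1 — burden on patient; standard: clear and convincing evidence (weight is at least 76).
    (h): 99 − 14 = 85 ≥ 76 [met]
    (i): 80 ≥ 76 [met]
  All elements met. The burden passes to the provider.
Stage III.2 — burden on provider; standard: clear and convincing evidence (weight is at least 76).
    (j): 75 < 76 [not met]
    (k): 88 − 9 = 79 ≥ 76 [met]
  The provider does not carry Stage III.2.
The patient prevails on this issue.
Per-issue: Issue I → patient; Issue II → patient; Issue III → patient. The patient must prevail on every issue; overall, the patient prevails.

patient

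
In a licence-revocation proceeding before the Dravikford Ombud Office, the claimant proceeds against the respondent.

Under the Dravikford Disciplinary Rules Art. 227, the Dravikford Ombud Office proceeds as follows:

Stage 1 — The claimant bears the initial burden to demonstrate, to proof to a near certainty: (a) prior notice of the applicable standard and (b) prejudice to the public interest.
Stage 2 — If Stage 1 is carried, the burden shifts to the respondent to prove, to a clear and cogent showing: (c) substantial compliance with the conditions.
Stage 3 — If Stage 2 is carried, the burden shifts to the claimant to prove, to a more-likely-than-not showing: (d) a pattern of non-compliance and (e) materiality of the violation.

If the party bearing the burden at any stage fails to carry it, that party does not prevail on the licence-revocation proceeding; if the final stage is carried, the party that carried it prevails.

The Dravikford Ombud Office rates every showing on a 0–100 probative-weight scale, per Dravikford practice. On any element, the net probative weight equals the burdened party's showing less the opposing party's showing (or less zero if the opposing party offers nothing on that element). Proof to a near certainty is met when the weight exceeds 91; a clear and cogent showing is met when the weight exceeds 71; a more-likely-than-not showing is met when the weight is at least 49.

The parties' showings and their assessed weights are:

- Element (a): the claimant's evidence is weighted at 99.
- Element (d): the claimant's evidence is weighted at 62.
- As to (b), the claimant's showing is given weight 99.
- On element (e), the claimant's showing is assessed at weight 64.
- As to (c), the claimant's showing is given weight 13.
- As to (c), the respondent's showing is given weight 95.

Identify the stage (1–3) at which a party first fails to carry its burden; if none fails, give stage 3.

At Stage 1 the claimant must meet proof to a near certainty (weight exceeds 91): on (a) the weight is 99, which does exceed 91, so (a) meets the standard; on (b) the weight is 99, > 91, so (b) meets the standard.
  The claimant carries Stage 1; the respondent now bears the burden.
At Stage 2 the respondent must meet a clear and cogent showing (weight exceeds 71): on (c) the weight is 95 less the opposing 13 gives net 82, which does exceed 71, so (c) meets the standard.
  Stage 2 is satisfied; the onus moves to the claimant.
At Stage 3 the claimant must meet a more-likely-than-not showing (weight is at least 49): on (d) the weight is 62, which does reach 49, so (d) meets the standard; on (e) the weight is 64, which does reach 49, so (e) meets the standard.
  Stage 3 carried; the final stage is satisfied.
With every stage satisfied, the claimant prevails.

stage 3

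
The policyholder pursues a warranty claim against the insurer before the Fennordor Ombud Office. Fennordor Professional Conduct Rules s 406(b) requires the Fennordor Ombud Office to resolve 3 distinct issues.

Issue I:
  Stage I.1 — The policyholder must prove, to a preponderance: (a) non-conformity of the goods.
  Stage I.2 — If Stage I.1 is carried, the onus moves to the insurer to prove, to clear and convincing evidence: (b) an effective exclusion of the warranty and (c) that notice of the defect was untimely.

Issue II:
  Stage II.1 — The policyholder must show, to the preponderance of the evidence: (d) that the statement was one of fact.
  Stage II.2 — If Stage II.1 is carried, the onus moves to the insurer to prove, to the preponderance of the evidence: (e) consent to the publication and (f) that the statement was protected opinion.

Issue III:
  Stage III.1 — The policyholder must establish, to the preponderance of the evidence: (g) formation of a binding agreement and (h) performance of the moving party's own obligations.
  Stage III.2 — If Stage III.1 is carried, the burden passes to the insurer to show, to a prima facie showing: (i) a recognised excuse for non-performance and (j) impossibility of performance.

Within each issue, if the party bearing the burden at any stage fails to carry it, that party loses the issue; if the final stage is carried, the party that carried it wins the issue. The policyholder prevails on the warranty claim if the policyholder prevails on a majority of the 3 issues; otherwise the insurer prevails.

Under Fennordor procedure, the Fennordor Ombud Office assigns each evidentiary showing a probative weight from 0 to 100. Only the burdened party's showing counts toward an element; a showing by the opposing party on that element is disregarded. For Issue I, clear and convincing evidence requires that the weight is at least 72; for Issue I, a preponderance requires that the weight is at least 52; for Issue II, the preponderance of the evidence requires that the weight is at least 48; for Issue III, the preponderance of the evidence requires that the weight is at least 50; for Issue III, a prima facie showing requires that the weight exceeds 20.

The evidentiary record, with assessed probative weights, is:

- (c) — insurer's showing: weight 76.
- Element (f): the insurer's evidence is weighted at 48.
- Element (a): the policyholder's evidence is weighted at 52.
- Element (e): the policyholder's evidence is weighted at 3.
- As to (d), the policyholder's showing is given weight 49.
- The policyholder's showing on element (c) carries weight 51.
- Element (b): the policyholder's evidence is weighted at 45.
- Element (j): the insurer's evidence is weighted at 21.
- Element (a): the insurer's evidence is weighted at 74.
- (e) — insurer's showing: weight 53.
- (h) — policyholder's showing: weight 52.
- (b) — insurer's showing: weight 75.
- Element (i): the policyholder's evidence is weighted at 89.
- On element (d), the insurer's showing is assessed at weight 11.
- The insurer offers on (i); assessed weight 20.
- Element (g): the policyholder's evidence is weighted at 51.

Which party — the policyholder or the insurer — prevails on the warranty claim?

insurer

— Issue I —
At Stage I.1 the policyholder must meet a preponderance (weight is at least 52): on (a) the weight is 52 (the insurer's 74 is given no effect), ≥ 52, so (a) meets the standard.
  All elements met. The burden passes to the insurer.
At Stage I.2 the insurer must meet clear and convincing evidence (weight is at least 72): on (b) the weight is 75 (the policyholder's 45 is given no effect), which does reach 72, so (b) meets the standard; on (c) the weight is 76 (the policyholder's 51 is given no effect), ≥ 72, so (c) meets the standard.
  Stage I.2 carried; the final stage is satisfied.
Every stage carried; the insurer prevails on this issue.
— Issue II —
Stage II.1 (policyholder, the preponderance of the evidence, weight is at least 48): (d) 49 (insurer's 11 disregarded) ≥ 48 — meets.
  Stage II.1 is satisfied; the onus moves to the insurer.
Stage II.2 (insurer, the preponderance of the evidence, weight is at least 48): (e) 53 (policyholder's 3 disregarded) ≥ 48 — meets; (f) 48 ≥ 48 — meets.
  The insurer carries the last stage.
Every stage carried; the insurer prevails on this issue.
— Issue III —
Stage III.1 — burden on policyholder; standard: the preponderance of the evidence (weight is at least 50).
    (g): 51 ≥ 50 [met]
    (h): 52 ≥ 50 [met]
  The policyholder carries Stage III.1; the insurer now bears the burden.
Stage III.2 — burden on insurer; standard: a prima facie showing (weight exceeds 20).
    (i): 20 (policyholder's 89 disregarded) ≤ 20 [not met]
    (j): 21 > 20 [met]
  Not every element is met, so the insurer fails to carry Stage III.2.
So the policyholder prevails on this issue.
Per-issue: Issue I → insurer; Issue II → insurer; Issue III → policyholder. The policyholder must prevail on a majority of issues; overall, the insurer prevails.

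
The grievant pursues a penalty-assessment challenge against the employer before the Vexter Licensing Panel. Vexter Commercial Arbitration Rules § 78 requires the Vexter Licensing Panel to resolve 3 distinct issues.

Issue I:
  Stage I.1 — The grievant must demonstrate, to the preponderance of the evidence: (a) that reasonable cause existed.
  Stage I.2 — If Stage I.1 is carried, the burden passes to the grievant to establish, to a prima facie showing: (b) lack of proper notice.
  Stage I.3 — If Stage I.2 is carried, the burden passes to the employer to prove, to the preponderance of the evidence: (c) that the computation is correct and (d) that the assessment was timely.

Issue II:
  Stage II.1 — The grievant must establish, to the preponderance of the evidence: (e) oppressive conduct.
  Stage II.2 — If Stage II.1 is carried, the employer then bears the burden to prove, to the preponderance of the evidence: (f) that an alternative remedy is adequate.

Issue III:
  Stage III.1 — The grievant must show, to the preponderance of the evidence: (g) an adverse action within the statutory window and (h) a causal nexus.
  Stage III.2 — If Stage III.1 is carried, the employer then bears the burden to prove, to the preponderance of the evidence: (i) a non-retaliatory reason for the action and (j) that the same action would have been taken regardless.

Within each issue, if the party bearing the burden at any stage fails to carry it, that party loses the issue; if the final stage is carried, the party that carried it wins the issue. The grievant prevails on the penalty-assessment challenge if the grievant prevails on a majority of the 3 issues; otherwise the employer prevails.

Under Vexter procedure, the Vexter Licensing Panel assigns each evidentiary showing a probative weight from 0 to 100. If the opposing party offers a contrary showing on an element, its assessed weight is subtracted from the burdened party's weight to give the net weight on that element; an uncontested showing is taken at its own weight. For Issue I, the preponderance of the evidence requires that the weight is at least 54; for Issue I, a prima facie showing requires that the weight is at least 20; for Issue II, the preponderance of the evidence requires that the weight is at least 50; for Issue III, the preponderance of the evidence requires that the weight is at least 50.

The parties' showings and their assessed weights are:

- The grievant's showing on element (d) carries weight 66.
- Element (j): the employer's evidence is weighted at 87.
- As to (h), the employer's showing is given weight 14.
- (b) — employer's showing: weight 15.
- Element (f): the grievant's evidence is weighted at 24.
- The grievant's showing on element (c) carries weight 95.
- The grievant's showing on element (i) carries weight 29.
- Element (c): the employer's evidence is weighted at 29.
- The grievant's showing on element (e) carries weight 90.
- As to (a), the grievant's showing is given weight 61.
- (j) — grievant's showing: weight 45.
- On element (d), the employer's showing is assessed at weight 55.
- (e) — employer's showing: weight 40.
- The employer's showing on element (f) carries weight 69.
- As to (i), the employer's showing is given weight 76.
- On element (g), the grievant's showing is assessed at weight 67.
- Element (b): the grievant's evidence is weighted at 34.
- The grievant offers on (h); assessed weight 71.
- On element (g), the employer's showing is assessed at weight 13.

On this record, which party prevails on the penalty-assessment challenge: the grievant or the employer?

— Issue I —
Stage I.1 — burden on grievant; standard: the preponderance of the evidence (weight is at least 54).
    (a): 61 ≥ 54 [met]
  All elements met. The grievant retains the burden for Stage I.2.
Stage I.2 — burden on grievant; standard: a prima facie showing (weight is at least 20).
    (b): 34 − 15 = 19 < 20 [not met]
  The grievant does not carry Stage I.2.
So the employer prevails on this issue.
— Issue II —
Stage II.1 — burden on grievant; standard: the preponderance of the evidence (weight is at least 50).
    (e): 90 − 40 = 50 ≥ 50 [met]
  Stage II.1 carried; the burden shifts to the employer.
Stage II.2 — burden on employer; standard: the preponderance of the evidence (weight is at least 50).
    (f): 69 − 24 = 45 < 50 [not met]
  Not every element is met, so the employer fails to carry Stage II.2.
So the grievant prevails on this issue.
— Issue III —
Stage III.1 — burden on grievant; standard: the preponderance of the evidence (weight is at least 50).
    (g): 67 − 13 = 54 ≥ 50 [met]
    (h): 71 − 14 = 57 ≥ 50 [met]
  Stage III.1 is satisfied; the onus moves to the employer.
Stage III.2 — burden on employer; standard: the preponderance of the evidence (weight is at least 50).
    (i): 76 − 29 = 47 < 50 [not met]
    (j): 87 − 45 = 42 < 50 [not met]
  Not every element is met, so the employer fails to carry Stage III.2.
The analysis ends at Stage III.2; the grievant prevails on this issue.
Per-issue: Issue I → employer; Issue II → grievant; Issue III → grievant. The grievant must prevail on a majority of issues; overall, the grievant prevails.

grievant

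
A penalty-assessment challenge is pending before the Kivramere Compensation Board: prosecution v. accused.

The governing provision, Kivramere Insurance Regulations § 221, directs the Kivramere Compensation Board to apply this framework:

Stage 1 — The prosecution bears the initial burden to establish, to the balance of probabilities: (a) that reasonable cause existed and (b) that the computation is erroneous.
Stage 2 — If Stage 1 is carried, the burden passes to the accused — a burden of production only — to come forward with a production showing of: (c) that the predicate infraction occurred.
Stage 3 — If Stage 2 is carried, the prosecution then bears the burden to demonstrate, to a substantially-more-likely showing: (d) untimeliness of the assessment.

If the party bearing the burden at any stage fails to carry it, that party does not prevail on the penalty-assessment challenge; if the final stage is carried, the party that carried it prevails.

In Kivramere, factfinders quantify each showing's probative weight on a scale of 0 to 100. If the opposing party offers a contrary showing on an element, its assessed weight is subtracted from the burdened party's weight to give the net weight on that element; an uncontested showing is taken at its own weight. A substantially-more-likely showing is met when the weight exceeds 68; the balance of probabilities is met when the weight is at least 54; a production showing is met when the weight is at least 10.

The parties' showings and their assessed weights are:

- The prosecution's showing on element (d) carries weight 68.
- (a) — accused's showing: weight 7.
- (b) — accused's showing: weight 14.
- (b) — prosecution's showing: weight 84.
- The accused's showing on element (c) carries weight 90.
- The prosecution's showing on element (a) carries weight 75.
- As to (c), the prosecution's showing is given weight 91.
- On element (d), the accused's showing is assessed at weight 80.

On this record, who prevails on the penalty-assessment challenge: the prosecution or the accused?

prosecution

At Stage 1 the prosecution must meet the balance of probabilities (weight is at least 54): on (a) the weight is 75 less the opposing 7 gives net 68, which does reach 54, so (a) meets the standard; on (b) the weight is 84 less the opposing 14 gives net 70, ≥ 54, so (b) meets the standard.
  Stage 1 carried; the burden shifts to the accused.
At Stage 2 the accused must meet a production showing (weight is at least 10): on (c) the weight is 90 less the opposing 91 gives net -1, < 10, so (c) does not meet the standard.
  Not every element is met, so the accused fails to carry Stage 2.
The prosecution prevails.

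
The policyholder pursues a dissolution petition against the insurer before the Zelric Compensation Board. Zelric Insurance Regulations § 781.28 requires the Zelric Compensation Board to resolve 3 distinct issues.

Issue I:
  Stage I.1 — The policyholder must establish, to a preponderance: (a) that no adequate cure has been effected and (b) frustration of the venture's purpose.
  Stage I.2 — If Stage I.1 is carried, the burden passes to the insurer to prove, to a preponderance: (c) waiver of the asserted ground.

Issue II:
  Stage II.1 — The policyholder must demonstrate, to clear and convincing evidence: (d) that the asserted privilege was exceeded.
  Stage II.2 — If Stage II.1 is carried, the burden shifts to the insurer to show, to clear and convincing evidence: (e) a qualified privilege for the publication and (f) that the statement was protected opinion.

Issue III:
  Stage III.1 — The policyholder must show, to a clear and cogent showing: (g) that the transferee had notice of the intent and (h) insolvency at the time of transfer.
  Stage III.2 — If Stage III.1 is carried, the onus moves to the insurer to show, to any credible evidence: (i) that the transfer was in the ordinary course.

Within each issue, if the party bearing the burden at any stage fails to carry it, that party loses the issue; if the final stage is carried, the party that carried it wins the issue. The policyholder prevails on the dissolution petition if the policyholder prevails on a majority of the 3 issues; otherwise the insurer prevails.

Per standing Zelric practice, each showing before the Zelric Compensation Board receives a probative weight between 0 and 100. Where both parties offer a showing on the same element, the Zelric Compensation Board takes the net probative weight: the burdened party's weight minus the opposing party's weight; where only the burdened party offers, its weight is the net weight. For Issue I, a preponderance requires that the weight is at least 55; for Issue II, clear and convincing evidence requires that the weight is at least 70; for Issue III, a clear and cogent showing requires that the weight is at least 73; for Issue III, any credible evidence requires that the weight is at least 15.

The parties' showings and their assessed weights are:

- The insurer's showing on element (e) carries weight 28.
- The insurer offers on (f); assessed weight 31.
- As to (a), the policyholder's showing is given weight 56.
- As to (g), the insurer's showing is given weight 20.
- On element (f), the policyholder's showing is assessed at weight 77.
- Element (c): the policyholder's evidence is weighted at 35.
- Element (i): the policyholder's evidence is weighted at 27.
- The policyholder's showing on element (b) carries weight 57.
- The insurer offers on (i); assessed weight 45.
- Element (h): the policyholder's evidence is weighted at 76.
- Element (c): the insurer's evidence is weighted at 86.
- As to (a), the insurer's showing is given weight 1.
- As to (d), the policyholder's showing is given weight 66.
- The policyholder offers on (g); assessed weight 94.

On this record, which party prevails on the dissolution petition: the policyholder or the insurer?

— Issue I —
Stage I.1 (policyholder, a preponderance, weight is at least 55): (a) net 56−1=55 ≥ 55 — meets; (b) 57 ≥ 55 — meets.
  Stage I.1 is satisfied; the onus moves to the insurer.
Stage I.2 (insurer, a preponderance, weight is at least 55): (c) net 86−35=51 < 55 — fails.
  The insurer does not carry Stage I.2.
The analysis ends at Stage I.2; the policyholder prevails on this issue.
— Issue II —
At Stage II.1 the policyholder must meet clear and convincing evidence (weight is at least 70): on (d) the weight is 66, which does not reach 70, so (d) does not meet the standard.
  The policyholder does not carry Stage II.1.
The analysis ends at Stage II.1; the insurer prevails on this issue.
— Issue III —
Stage III.1 — burden on policyholder; standard: a clear and cogent showing (weight is at least 73).
    (g): 94 − 20 = 74 ≥ 73 [met]
    (h): 76 ≥ 73 [met]
  Stage III.1 is satisfied; the onus moves to the insurer.
Stage III.2 — burden on insurer; standard: any credible evidence (weight is at least 15).
    (i): 45 − 27 = 18 ≥ 15 [met]
  All elements met at the final stage.
All stages carried — the insurer prevails on this issue.
Per-issue: Issue I → policyholder; Issue II → insurer; Issue III → insurer. The policyholder must prevail on a majority of issues; overall, the insurer prevails.

insurer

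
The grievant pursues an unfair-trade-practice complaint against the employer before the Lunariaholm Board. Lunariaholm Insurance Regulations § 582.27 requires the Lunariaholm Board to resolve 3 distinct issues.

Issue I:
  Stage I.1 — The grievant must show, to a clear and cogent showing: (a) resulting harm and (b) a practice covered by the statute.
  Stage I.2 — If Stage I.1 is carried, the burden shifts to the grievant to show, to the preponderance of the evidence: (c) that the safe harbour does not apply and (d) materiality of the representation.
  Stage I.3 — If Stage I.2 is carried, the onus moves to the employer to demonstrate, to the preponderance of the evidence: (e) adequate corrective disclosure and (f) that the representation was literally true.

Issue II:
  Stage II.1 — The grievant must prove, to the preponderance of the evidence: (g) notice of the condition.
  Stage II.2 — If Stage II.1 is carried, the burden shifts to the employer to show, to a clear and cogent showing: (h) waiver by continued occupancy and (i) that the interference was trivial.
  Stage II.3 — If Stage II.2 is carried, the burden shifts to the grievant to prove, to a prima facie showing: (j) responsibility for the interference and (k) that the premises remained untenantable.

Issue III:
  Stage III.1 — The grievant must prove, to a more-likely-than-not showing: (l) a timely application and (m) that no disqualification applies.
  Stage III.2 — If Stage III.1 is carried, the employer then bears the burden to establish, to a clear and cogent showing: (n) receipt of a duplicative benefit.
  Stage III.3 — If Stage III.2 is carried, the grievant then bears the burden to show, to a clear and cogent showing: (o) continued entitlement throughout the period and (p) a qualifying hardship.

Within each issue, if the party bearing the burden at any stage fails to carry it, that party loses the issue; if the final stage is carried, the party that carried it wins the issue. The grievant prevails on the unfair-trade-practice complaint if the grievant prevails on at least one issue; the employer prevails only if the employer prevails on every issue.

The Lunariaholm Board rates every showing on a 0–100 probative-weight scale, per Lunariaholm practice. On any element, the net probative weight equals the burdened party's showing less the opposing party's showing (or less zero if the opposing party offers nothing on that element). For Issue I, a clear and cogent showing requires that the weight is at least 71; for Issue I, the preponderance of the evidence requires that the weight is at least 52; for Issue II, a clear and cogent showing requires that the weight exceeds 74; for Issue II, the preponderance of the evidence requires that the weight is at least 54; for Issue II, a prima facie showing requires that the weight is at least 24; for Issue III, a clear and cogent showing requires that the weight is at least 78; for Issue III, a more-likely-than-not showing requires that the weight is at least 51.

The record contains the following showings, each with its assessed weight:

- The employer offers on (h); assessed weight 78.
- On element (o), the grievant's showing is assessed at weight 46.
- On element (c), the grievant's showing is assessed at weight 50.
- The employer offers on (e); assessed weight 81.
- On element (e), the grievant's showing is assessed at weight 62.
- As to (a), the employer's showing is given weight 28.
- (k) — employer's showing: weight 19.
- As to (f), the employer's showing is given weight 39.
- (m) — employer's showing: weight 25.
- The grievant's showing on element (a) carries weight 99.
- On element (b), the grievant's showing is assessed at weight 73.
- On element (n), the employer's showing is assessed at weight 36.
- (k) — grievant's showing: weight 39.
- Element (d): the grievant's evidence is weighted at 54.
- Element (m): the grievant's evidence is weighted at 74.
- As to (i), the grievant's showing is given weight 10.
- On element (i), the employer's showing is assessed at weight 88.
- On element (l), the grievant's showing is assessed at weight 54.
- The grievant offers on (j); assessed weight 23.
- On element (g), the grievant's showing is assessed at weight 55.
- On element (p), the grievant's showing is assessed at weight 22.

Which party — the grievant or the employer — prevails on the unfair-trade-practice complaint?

— Issue I —
Stage I.1 (grievant, a clear and cogent showing, weight is at least 71): (a) net 99−28=71 ≥ 71 — meets; (b) 73 ≥ 71 — meets.
  Stage I.1 carried; the burden remains with the grievant.
Stage I.2 (grievant, the preponderance of the evidence, weight is at least 52): (c) 50 < 52 — fails; (d) 54 ≥ 52 — meets.
  Not every element is met, so the grievant fails to carry Stage I.2.
So the employer prevails on this issue.
— Issue II —
Stage II.1 (grievant, the preponderance of the evidence, weight is at least 54): (g) 55 ≥ 54 — meets.
  All elements met. The burden passes to the employer.
Stage II.2 (employer, a clear and cogent showing, weight exceeds 74): (h) 78 > 74 — meets; (i) net 88−10=78 > 74 — meets.
  Stage II.2 carried; the burden shifts to the grievant.
Stage II.3 (grievant, a prima facie showing, weight is at least 24): (j) 23 < 24 — fails; (k) net 39−19=20 < 24 — fails.
  The grievant does not carry Stage II.3.
The analysis ends at Stage II.3; the employer prevails on this issue.
— Issue III —
Stage III.1 — burden on grievant; standard: a more-likely-than-not showing (weight is at least 51).
    (l): 54 ≥ 51 [met]
    (m): 74 − 25 = 49 < 51 [not met]
  Stage III.1 not carried; the grievant fails its burden.
The analysis ends at Stage III.1; the employer prevails on this issue.
Per-issue: Issue I → employer; Issue II → employer; Issue III → employer. The grievant must prevail on at least one issue; overall, the employer prevails.

employer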